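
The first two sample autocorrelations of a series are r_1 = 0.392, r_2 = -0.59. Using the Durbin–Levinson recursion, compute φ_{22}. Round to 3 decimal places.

-0.879

φ_{22} = (r_2 − r_1²) / (1 − r_1²)
r_1² = (0.392)² = 0.153664
Numerator = -0.59 − 0.1537 = -0.7437; denominator = 1 − 0.1537 = 0.8463
φ_{22} = -0.7437 / 0.8463 = -0.879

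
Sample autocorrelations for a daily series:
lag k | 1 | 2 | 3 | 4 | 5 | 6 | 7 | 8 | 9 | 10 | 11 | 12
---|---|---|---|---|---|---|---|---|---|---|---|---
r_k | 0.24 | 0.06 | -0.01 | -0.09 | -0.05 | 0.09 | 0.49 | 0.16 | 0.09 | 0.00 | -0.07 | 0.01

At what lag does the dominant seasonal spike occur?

The largest autocorrelation is r_7 = 0.49; the remaining lags stay at or below 0.24. The elevated value at lag 1 (0.24), dropping to 0.06 at lag 2, reflects decaying short-term dependence rather than seasonality.
The dominant spike at lag 7 indicates a seasonal period of 7.

7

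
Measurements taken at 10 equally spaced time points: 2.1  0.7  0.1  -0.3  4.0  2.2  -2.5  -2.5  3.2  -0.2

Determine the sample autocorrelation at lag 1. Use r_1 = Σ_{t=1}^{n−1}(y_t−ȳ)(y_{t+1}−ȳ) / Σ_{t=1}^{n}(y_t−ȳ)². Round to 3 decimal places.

-0.059

Mean ȳ = (2.1 + 0.7 + 0.1 − 0.3 + 4.0 + 2.2 − 2.5 − 2.5 + 3.2 − 0.2)/10 = 0.6800
Numerator Σ_{t=1}^{9}(y_t−ȳ)(y_{t+1}−ȳ) = -2.5744
Denominator Σ(y_t−ȳ)² = 43.9960
r_1 = -2.5744 / 43.9960 = -0.059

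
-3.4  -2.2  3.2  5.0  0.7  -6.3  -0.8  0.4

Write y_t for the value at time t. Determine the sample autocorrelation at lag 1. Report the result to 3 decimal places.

0.218

Mean ȳ = (-3.4 − 2.2 + 3.2 + 5.0 + 0.7 − 6.3 − 0.8 + 0.4)/8 = -0.4250
Σ(y_t−ȳ)(y_{t+1}−ȳ) = (5.2806) + (-6.4344) + (19.6656) + (6.1031) + (-6.6094) + (2.2031) + (-0.3094) = 19.8994
Denominator Σ(y_t−ȳ)² = 91.1750
r_1 = 19.8994 / 91.1750 = 0.218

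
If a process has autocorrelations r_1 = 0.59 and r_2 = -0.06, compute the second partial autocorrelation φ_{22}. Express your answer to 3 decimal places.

φ_{22} = (r_2 − r_1²) / (1 − r_1²)
r_1² = (0.59)² = 0.3481
Numerator = -0.06 − 0.3481 = -0.4081; denominator = 1 − 0.3481 = 0.6519
φ_{22} = -0.4081 / 0.6519 = -0.626

-0.626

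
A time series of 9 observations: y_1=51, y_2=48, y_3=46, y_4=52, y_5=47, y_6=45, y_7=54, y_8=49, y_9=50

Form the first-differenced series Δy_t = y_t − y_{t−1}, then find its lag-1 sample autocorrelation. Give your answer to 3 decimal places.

First differences Δy: -3, -2, 6, -5, -2, 9, -5, 1
Mean of differences = -0.1250
Numerator Σ(Δy_t−Δȳ)(Δy_{t+1}−Δȳ) = -93.8906
Denominator Σ(Δy_t−Δȳ)² = 184.8750
r_1(Δy) = -93.8906 / 184.8750 = -0.508

-0.508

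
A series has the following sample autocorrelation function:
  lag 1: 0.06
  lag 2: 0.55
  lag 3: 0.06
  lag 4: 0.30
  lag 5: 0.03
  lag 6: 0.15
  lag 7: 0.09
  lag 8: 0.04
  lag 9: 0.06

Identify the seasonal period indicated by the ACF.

The largest autocorrelation is r_2 = 0.55, with weaker echoes at lags 4 (0.30) and 6 (0.15); the remaining lags stay at or below 0.09.
The dominant spike at lag 2 indicates a seasonal period of 2.

2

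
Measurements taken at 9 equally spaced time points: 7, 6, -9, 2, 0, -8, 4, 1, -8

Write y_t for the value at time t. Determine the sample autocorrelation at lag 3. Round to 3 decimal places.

0.492

Mean ȳ = (7 + 6 − 9 + 2 + 0 − 8 + 4 + 1 − 8)/9 = -0.5556
Numerator Σ_{t=1}^{6}(y_t−ȳ)(y_{t+3}−ȳ) = 153.7407
Denominator Σ(y_t−ȳ)² = 312.2222
r_3 = 153.7407 / 312.2222 = 0.492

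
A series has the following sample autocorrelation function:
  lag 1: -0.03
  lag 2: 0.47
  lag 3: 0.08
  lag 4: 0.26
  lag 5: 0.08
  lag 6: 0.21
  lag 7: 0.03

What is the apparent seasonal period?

2

The largest autocorrelation is r_2 = 0.47, with weaker echoes at lags 4 (0.26) and 6 (0.21); the remaining lags stay at or below 0.08.
The dominant spike at lag 2 indicates a seasonal period of 2.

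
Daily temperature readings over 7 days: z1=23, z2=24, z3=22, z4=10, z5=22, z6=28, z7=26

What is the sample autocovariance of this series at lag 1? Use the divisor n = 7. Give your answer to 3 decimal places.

3.793

Mean z̄ = (23 + 24 + 22 + 10 + 22 + 28 + 26)/7 = 22.1429
Deviations: 0.8571, 1.8571, -0.1429, -12.1429, -0.1429, 5.8571, 3.8571
Σ_{t=1}^{6}(z_t−z̄)(z_{t+1}−z̄) = 26.5510
γ_1 = 26.5510 / 7 = 3.793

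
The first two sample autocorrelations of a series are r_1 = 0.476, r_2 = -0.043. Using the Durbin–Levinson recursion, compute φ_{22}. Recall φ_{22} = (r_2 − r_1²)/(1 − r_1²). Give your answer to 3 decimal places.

φ_{22} = (r_2 − r_1²) / (1 − r_1²)
r_1² = (0.476)² = 0.226576
Numerator = -0.043 − 0.2266 = -0.2696; denominator = 1 − 0.2266 = 0.7734
φ_{22} = -0.2696 / 0.7734 = -0.349

-0.349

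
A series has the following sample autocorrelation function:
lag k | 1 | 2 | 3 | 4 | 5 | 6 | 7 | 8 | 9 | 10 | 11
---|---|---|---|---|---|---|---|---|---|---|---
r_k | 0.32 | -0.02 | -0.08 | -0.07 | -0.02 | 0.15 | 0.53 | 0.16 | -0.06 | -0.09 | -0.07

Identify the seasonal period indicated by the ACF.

7

The largest autocorrelation is r_7 = 0.53; the remaining lags stay at or below 0.32.
The dominant spike at lag 7 indicates a seasonal period of 7.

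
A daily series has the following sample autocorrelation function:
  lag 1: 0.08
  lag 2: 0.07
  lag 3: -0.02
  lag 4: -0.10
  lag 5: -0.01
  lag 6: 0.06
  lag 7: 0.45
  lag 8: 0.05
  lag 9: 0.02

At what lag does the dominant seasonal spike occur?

The largest autocorrelation is r_7 = 0.45; the remaining lags stay at or below 0.08.
The dominant spike at lag 7 indicates a seasonal period of 7.

7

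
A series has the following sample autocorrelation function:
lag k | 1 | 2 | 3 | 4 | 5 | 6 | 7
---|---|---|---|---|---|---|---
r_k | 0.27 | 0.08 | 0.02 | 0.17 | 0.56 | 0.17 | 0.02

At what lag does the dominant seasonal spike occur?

5

The largest autocorrelation is r_5 = 0.56; the remaining lags stay at or below 0.27. The elevated value at lag 1 (0.27), dropping to 0.08 at lag 2, reflects decaying short-term dependence rather than seasonality.
The dominant spike at lag 5 indicates a seasonal period of 5.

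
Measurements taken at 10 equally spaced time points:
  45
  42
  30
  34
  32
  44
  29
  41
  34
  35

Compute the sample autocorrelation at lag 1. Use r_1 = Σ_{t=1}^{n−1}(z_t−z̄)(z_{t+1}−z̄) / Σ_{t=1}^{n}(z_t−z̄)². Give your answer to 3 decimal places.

Mean z̄ = (45 + 42 + 30 + 34 + 32 + 44 + 29 + 41 + 34 + 35)/10 = 36.6000
Numerator Σ_{t=1}^{9}(z_t−z̄)(z_{t+1}−z̄) = -92.1600
Denominator Σ(z_t−z̄)² = 312.4000
r_1 = -92.1600 / 312.4000 = -0.295

-0.295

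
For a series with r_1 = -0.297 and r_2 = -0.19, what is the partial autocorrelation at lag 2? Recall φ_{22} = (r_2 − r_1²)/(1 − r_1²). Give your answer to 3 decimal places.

φ_{22} = (r_2 − r_1²) / (1 − r_1²)
r_1² = (-0.297)² = 0.088209
Numerator = -0.19 − 0.0882 = -0.2782; denominator = 1 − 0.0882 = 0.9118
φ_{22} = -0.2782 / 0.9118 = -0.305

-0.305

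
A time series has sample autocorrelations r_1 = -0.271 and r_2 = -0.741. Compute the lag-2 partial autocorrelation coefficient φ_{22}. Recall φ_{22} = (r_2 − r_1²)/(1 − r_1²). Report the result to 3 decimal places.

-0.879

φ_{22} = (r_2 − r_1²) / (1 − r_1²)
r_1² = (-0.271)² = 0.073441
Numerator = -0.741 − 0.0734 = -0.8144; denominator = 1 − 0.0734 = 0.9266
φ_{22} = -0.8144 / 0.9266 = -0.879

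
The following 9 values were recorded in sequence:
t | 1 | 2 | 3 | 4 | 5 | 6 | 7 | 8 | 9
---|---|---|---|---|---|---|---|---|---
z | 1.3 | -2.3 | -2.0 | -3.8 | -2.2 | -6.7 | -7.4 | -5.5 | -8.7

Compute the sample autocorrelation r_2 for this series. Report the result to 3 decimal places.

0.339

Mean z̄ = (1.3 − 2.3 − 2.0 − 3.8 − 2.2 − 6.7 − 7.4 − 5.5 − 8.7)/9 = -4.1444
Σ(z_t−z̄)(z_{t+2}−z̄) = (11.6753) + (0.6353) + (4.1698) + (-0.8802) + (-6.3302) + (3.4642) + (14.8309) = 27.5649
Denominator Σ(z_t−z̄)² = 81.2622
r_2 = 27.5649 / 81.2622 = 0.339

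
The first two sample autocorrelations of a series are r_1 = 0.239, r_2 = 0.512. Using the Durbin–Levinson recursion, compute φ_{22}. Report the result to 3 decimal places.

0.482

φ_{22} = (r_2 − r_1²) / (1 − r_1²)
r_1² = (0.239)² = 0.057121
Numerator = 0.512 − 0.0571 = 0.4549; denominator = 1 − 0.0571 = 0.9429
φ_{22} = 0.4549 / 0.9429 = 0.482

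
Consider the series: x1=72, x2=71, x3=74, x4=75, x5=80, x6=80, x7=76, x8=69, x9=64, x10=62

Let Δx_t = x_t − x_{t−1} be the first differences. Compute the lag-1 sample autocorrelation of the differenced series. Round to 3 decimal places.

0.580

First differences Δx: -1, 3, 1, 5, 0, -4, -7, -5, -2
Mean of differences = -1.1111
Numerator Σ(Δx_t−Δx̄)(Δx_{t+1}−Δx̄) = 68.9877
Denominator Σ(Δx_t−Δx̄)² = 118.8889
r_1(Δx) = 68.9877 / 118.8889 = 0.580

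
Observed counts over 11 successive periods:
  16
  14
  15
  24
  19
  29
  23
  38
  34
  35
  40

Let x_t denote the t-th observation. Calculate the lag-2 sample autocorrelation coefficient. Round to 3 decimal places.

0.497

Mean x̄ = (16 + 14 + 15 + 24 + 19 + 29 + 23 + 38 + 34 + 35 + 40)/11 = 26.0909
Numerator Σ_{t=1}^{9}(x_t−x̄)(x_{t+2}−x̄) = 457.9835
Denominator Σ(x_t−x̄)² = 920.9091
r_2 = 457.9835 / 920.9091 = 0.497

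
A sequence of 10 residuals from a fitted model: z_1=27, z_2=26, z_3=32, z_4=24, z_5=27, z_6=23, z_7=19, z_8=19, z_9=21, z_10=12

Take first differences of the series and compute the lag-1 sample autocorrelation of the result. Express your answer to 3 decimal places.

-0.510

First differences Δz: -1, 6, -8, 3, -4, -4, 0, 2, -9
Mean of differences = -1.6667
Numerator Σ(Δz_t−Δz̄)(Δz_{t+1}−Δz̄) = -103.1111
Denominator Σ(Δz_t−Δz̄)² = 202.0000
r_1(Δz) = -103.1111 / 202.0000 = -0.510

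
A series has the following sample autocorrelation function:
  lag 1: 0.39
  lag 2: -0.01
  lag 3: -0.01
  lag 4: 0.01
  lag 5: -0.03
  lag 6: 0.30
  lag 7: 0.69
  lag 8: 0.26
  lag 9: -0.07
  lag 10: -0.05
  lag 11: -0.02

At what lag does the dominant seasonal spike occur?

7

The largest autocorrelation is r_7 = 0.69; the remaining lags stay at or below 0.39.
The dominant spike at lag 7 indicates a seasonal period of 7.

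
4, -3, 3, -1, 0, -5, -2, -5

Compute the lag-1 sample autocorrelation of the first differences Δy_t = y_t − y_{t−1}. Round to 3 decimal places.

-0.745

First differences Δy: -7, 6, -4, 1, -5, 3, -3
Mean of differences = -1.2857
Numerator Σ(Δy_t−Δȳ)(Δy_{t+1}−Δȳ) = -99.3673
Denominator Σ(Δy_t−Δȳ)² = 133.4286
r_1(Δy) = -99.3673 / 133.4286 = -0.745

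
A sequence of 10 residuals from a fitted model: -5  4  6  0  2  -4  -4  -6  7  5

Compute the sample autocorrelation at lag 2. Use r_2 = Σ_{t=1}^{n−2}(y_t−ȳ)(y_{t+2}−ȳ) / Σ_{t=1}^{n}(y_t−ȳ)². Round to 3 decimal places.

Mean ȳ = (-5 + 4 + 6 + 0 + 2 − 4 − 4 − 6 + 7 + 5)/10 = 0.5000
Numerator Σ_{t=1}^{8}(y_t−ȳ)(y_{t+2}−ȳ) = -57.5000
Denominator Σ(y_t−ȳ)² = 220.5000
r_2 = -57.5000 / 220.5000 = -0.261

-0.261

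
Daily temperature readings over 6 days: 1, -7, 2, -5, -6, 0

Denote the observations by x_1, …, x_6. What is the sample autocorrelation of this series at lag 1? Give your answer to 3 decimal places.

-0.610

Mean x̄ = (1 − 7 + 2 − 5 − 6 + 0)/6 = -2.5000
Deviations from mean: 3.5000, -4.5000, 4.5000, -2.5000, -3.5000, 2.5000
Σ(x_t−x̄)(x_{t+1}−x̄) = (-15.7500) + (-20.2500) + (-11.2500) + (8.7500) + (-8.7500) = -47.2500
Denominator Σ(x_t−x̄)² = 77.5000
r_1 = -47.2500 / 77.5000 = -0.610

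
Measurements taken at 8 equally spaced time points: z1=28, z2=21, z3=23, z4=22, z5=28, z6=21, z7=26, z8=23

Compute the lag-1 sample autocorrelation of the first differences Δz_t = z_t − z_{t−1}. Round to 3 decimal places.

-0.655

First differences Δz: -7, 2, -1, 6, -7, 5, -3
Mean of differences = -0.7143
Numerator Σ(Δz_t−Δz̄)(Δz_{t+1}−Δz̄) = -110.9388
Denominator Σ(Δz_t−Δz̄)² = 169.4286
r_1(Δz) = -110.9388 / 169.4286 = -0.655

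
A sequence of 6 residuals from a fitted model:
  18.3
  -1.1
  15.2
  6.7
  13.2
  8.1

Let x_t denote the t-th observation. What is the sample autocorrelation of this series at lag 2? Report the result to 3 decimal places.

0.421

Mean x̄ = (18.3 − 1.1 + 15.2 + 6.7 + 13.2 + 8.1)/6 = 10.0667
Deviations from mean: 8.2333, -11.1667, 5.1333, -3.3667, 3.1333, -1.9667
Σ(x_t−x̄)(x_{t+2}−x̄) = (42.2644) + (37.5944) + (16.0844) + (6.6211) = 102.5644
Denominator Σ(x_t−x̄)² = 243.8533
r_2 = 102.5644 / 243.8533 = 0.421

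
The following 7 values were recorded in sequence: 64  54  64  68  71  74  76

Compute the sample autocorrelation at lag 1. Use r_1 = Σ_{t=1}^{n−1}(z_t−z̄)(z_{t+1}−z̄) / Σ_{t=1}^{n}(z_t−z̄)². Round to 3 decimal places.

Mean z̄ = (64 + 54 + 64 + 68 + 71 + 74 + 76)/7 = 67.2857
Deviations from mean: -3.2857, -13.2857, -3.2857, 0.7143, 3.7143, 6.7143, 8.7143
Numerator Σ_{t=1}^{6}(z_t−z̄)(z_{t+1}−z̄) = 171.0612
Denominator Σ(z_t−z̄)² = 333.4286
r_1 = 171.0612 / 333.4286 = 0.513

0.513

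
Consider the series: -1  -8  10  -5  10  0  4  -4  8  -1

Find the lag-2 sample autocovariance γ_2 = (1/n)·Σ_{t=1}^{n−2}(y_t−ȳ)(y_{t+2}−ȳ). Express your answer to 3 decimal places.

Mean ȳ = (-1 − 8 + 10 − 5 + 10 + 0 + 4 − 4 + 8 − 1)/10 = 1.3000
Σ_{t=1}^{8}(y_t−ȳ)(y_{t+2}−ȳ) = 183.1200
γ_2 = 183.1200 / 10 = 18.312

18.312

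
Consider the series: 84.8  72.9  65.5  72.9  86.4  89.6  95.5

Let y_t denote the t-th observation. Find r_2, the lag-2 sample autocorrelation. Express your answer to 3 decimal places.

Mean ȳ = (84.8 + 72.9 + 65.5 + 72.9 + 86.4 + 89.6 + 95.5)/7 = 81.0857
Deviations from mean: 3.7143, -8.1857, -15.5857, -8.1857, 5.3143, 8.5143, 14.4143
Numerator Σ_{t=1}^{5}(y_t−ȳ)(y_{t+2}−ȳ) = -66.8047
Denominator Σ(y_t−ȳ)² = 699.2286
r_2 = -66.8047 / 699.2286 = -0.096

-0.096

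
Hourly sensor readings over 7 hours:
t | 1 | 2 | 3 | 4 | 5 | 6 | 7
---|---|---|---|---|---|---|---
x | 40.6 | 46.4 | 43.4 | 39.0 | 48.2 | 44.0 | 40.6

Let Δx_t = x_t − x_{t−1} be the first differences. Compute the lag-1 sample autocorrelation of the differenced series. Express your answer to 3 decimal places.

First differences Δx: 5.8, -3.0, -4.4, 9.2, -4.2, -3.4
Mean of differences = 0.0000
Numerator Σ(Δx_t−Δx̄)(Δx_{t+1}−Δx̄) = -69.0400
Denominator Σ(Δx_t−Δx̄)² = 175.8400
r_1(Δx) = -69.0400 / 175.8400 = -0.393

-0.393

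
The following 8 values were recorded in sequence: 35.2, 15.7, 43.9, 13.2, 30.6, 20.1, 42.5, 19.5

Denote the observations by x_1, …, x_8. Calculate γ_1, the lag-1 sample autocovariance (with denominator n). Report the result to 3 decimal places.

Mean x̄ = (35.2 + 15.7 + 43.9 + 13.2 + 30.6 + 20.1 + 42.5 + 19.5)/8 = 27.5875
Σ_{t=1}^{7}(x_t−x̄)(x_{t+1}−x̄) = -817.2652
γ_1 = -817.2652 / 8 = -102.158

-102.158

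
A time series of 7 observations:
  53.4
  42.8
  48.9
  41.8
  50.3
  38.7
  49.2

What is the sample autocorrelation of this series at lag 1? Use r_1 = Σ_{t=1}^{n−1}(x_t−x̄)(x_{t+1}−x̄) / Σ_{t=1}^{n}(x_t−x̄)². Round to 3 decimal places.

Mean x̄ = (53.4 + 42.8 + 48.9 + 41.8 + 50.3 + 38.7 + 49.2)/7 = 46.4429
Σ(x_t−x̄)(x_{t+1}−x̄) = (-25.3439) + (-8.9510) + (-11.4082) + (-17.9082) + (-29.8653) + (-21.3482) = -114.8247
Denominator Σ(x_t−x̄)² = 171.6971
r_1 = -114.8247 / 171.6971 = -0.669

-0.669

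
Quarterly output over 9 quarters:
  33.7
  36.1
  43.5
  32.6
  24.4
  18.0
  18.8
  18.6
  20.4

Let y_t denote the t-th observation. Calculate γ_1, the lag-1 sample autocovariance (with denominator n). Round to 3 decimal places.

56.592

Mean ȳ = (33.7 + 36.1 + 43.5 + 32.6 + 24.4 + 18.0 + 18.8 + 18.6 + 20.4)/9 = 27.3444
Σ_{t=1}^{8}(y_t−ȳ)(y_{t+1}−ȳ) = 509.3280
γ_1 = 509.3280 / 9 = 56.592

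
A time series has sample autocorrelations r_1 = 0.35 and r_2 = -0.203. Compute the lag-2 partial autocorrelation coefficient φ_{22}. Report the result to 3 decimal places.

φ_{22} = (r_2 − r_1²) / (1 − r_1²)
r_1² = (0.35)² = 0.1225
Numerator = -0.203 − 0.1225 = -0.3255; denominator = 1 − 0.1225 = 0.8775
φ_{22} = -0.3255 / 0.8775 = -0.371

-0.371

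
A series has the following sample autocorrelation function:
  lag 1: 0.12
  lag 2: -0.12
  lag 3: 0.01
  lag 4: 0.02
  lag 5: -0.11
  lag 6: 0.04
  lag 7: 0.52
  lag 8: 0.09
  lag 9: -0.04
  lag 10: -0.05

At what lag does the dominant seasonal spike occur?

7

The largest autocorrelation is r_7 = 0.52; the remaining lags stay at or below 0.12.
The dominant spike at lag 7 indicates a seasonal period of 7.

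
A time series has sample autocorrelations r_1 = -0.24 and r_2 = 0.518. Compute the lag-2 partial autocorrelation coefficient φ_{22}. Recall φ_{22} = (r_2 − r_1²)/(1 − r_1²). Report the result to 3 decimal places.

φ_{22} = (r_2 − r_1²) / (1 − r_1²)
r_1² = (-0.24)² = 0.0576
Numerator = 0.518 − 0.0576 = 0.4604; denominator = 1 − 0.0576 = 0.9424
φ_{22} = 0.4604 / 0.9424 = 0.489

0.489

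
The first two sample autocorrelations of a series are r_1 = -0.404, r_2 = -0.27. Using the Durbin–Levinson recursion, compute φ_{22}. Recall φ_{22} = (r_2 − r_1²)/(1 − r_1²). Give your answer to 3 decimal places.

-0.518

φ_{22} = (r_2 − r_1²) / (1 − r_1²)
r_1² = (-0.404)² = 0.163216
Numerator = -0.27 − 0.1632 = -0.4332; denominator = 1 − 0.1632 = 0.8368
φ_{22} = -0.4332 / 0.8368 = -0.518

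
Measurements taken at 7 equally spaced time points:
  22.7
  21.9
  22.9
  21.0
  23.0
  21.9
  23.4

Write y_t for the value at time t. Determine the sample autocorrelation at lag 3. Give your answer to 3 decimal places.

Mean ȳ = (22.7 + 21.9 + 22.9 + 21.0 + 23.0 + 21.9 + 23.4)/7 = 22.4000
Deviations from mean: 0.3000, -0.5000, 0.5000, -1.4000, 0.6000, -0.5000, 1.0000
Numerator Σ_{t=1}^{4}(y_t−ȳ)(y_{t+3}−ȳ) = -2.3700
Denominator Σ(y_t−ȳ)² = 4.1600
r_3 = -2.3700 / 4.1600 = -0.570

-0.570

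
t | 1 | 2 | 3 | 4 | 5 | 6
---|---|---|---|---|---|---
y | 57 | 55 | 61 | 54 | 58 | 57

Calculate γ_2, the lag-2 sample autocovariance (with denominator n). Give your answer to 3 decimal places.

1.667

Mean ȳ = (57 + 55 + 61 + 54 + 58 + 57)/6 = 57.0000
Σ_{t=1}^{4}(y_t−ȳ)(y_{t+2}−ȳ) = 10.0000
γ_2 = 10.0000 / 6 = 1.667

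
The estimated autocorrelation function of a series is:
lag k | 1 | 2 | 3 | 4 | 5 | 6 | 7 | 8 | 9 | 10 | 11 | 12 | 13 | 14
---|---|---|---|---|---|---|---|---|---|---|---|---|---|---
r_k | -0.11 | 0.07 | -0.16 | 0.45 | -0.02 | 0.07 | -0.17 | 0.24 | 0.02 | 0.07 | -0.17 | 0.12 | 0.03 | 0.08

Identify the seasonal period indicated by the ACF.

The largest autocorrelation is r_4 = 0.45, with a weaker echo at lag 8 (0.24); the remaining lags stay at or below 0.12.
The dominant spike at lag 4 indicates a seasonal period of 4.

4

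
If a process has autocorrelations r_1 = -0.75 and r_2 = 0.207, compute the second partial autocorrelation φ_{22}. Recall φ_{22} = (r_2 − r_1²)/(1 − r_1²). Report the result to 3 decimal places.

-0.813

φ_{22} = (r_2 − r_1²) / (1 − r_1²)
r_1² = (-0.75)² = 0.5625
Numerator = 0.207 − 0.5625 = -0.3555; denominator = 1 − 0.5625 = 0.4375
φ_{22} = -0.3555 / 0.4375 = -0.813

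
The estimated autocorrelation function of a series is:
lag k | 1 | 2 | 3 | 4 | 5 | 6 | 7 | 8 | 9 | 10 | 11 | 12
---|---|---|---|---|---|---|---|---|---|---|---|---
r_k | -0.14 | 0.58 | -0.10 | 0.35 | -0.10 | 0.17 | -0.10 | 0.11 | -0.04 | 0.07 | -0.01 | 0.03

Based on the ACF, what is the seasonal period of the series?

2

The largest autocorrelation is r_2 = 0.58, with weaker echoes at lags 4 (0.35) and 6 (0.17); the remaining lags stay at or below 0.11.
The dominant spike at lag 2 indicates a seasonal period of 2.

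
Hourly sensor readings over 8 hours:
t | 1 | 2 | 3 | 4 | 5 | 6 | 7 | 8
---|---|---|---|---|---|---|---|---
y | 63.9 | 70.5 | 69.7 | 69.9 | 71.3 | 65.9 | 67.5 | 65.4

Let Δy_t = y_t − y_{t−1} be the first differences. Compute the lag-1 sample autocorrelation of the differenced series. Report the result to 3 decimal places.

-0.294

First differences Δy: 6.6, -0.8, 0.2, 1.4, -5.4, 1.6, -2.1
Mean of differences = 0.2143
Numerator Σ(Δy_t−Δȳ)(Δy_{t+1}−Δȳ) = -24.1231
Denominator Σ(Δy_t−Δȳ)² = 82.0086
r_1(Δy) = -24.1231 / 82.0086 = -0.294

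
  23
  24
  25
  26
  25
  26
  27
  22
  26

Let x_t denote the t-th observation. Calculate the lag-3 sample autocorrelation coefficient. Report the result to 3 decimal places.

0.057

Mean x̄ = (23 + 24 + 25 + 26 + 25 + 26 + 27 + 22 + 26)/9 = 24.8889
Numerator Σ_{t=1}^{6}(x_t−x̄)(x_{t+3}−x̄) = 1.1852
Denominator Σ(x_t−x̄)² = 20.8889
r_3 = 1.1852 / 20.8889 = 0.057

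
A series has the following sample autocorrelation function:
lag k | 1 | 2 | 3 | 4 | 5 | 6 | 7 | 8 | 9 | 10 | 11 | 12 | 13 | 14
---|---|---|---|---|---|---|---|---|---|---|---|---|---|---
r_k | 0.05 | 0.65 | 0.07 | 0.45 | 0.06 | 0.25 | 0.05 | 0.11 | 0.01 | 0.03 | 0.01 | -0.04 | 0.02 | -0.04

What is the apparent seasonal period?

2

The largest autocorrelation is r_2 = 0.65, with weaker echoes at lags 4 (0.45) and 6 (0.25); the remaining lags stay at or below 0.11.
The dominant spike at lag 2 indicates a seasonal period of 2.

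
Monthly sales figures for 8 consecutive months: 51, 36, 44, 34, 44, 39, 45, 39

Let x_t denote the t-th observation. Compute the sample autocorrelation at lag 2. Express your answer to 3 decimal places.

Mean x̄ = (51 + 36 + 44 + 34 + 44 + 39 + 45 + 39)/8 = 41.5000
Deviations from mean: 9.5000, -5.5000, 2.5000, -7.5000, 2.5000, -2.5000, 3.5000, -2.5000
Numerator Σ_{t=1}^{6}(x_t−x̄)(x_{t+2}−x̄) = 105.0000
Denominator Σ(x_t−x̄)² = 214.0000
r_2 = 105.0000 / 214.0000 = 0.491

0.491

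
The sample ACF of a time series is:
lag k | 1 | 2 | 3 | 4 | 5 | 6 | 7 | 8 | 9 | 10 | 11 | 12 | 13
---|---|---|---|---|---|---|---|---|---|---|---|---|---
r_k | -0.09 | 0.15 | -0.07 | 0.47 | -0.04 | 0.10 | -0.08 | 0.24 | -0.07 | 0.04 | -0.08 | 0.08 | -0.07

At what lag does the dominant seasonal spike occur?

The largest autocorrelation is r_4 = 0.47, with a weaker echo at lag 8 (0.24); the remaining lags stay at or below 0.15.
The dominant spike at lag 4 indicates a seasonal period of 4.

4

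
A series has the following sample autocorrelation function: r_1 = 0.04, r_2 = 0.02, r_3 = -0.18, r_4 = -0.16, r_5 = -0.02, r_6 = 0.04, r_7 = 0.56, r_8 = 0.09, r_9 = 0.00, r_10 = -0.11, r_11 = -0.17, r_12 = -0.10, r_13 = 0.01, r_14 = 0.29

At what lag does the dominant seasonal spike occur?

The largest autocorrelation is r_7 = 0.56, with a weaker echo at lag 14 (0.29); the remaining lags stay at or below 0.09.
The dominant spike at lag 7 indicates a seasonal period of 7.

7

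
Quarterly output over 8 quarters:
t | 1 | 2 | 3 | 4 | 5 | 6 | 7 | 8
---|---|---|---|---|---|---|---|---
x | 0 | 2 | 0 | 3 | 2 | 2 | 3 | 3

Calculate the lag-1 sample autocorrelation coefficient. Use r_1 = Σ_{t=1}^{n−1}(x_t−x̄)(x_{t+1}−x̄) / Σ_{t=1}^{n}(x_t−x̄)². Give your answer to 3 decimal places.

-0.093

Mean x̄ = (0 + 2 + 0 + 3 + 2 + 2 + 3 + 3)/8 = 1.8750
Deviations from mean: -1.8750, 0.1250, -1.8750, 1.1250, 0.1250, 0.1250, 1.1250, 1.1250
Σ(x_t−x̄)(x_{t+1}−x̄) = (-0.2344) + (-0.2344) + (-2.1094) + (0.1406) + (0.0156) + (0.1406) + (1.2656) = -1.0156
Denominator Σ(x_t−x̄)² = 10.8750
r_1 = -1.0156 / 10.8750 = -0.093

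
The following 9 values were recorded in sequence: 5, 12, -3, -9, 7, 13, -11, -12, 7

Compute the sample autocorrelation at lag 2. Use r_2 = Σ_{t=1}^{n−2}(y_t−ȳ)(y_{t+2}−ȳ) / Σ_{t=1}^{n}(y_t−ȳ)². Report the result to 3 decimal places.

-0.729

Mean ȳ = (5 + 12 − 3 − 9 + 7 + 13 − 11 − 12 + 7)/9 = 1.0000
Σ(y_t−ȳ)(y_{t+2}−ȳ) = (-16.0000) + (-110.0000) + (-24.0000) + (-120.0000) + (-72.0000) + (-156.0000) + (-72.0000) = -570.0000
Denominator Σ(y_t−ȳ)² = 782.0000
r_2 = -570.0000 / 782.0000 = -0.729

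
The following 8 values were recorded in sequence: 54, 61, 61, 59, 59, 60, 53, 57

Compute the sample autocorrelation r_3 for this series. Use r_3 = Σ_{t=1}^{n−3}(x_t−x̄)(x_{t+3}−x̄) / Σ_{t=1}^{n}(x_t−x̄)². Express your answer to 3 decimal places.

-0.015

Mean x̄ = (54 + 61 + 61 + 59 + 59 + 60 + 53 + 57)/8 = 58.0000
Deviations from mean: -4.0000, 3.0000, 3.0000, 1.0000, 1.0000, 2.0000, -5.0000, -1.0000
Σ(x_t−x̄)(x_{t+3}−x̄) = (-4.0000) + (3.0000) + (6.0000) + (-5.0000) + (-1.0000) = -1.0000
Denominator Σ(x_t−x̄)² = 66.0000
r_3 = -1.0000 / 66.0000 = -0.015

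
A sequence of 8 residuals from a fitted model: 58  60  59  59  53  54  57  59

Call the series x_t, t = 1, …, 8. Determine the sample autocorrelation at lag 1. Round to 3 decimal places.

0.368

Mean x̄ = (58 + 60 + 59 + 59 + 53 + 54 + 57 + 59)/8 = 57.3750
Σ(x_t−x̄)(x_{t+1}−x̄) = (1.6406) + (4.2656) + (2.6406) + (-7.1094) + (14.7656) + (1.2656) + (-0.6094) = 16.8594
Denominator Σ(x_t−x̄)² = 45.8750
r_1 = 16.8594 / 45.8750 = 0.368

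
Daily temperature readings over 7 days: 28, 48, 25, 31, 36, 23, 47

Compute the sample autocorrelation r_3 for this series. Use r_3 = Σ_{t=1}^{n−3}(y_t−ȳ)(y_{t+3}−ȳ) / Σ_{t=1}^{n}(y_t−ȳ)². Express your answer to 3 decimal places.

Mean ȳ = (28 + 48 + 25 + 31 + 36 + 23 + 47)/7 = 34.0000
Deviations from mean: -6.0000, 14.0000, -9.0000, -3.0000, 2.0000, -11.0000, 13.0000
Σ(y_t−ȳ)(y_{t+3}−ȳ) = (18.0000) + (28.0000) + (99.0000) + (-39.0000) = 106.0000
Denominator Σ(y_t−ȳ)² = 616.0000
r_3 = 106.0000 / 616.0000 = 0.172

0.172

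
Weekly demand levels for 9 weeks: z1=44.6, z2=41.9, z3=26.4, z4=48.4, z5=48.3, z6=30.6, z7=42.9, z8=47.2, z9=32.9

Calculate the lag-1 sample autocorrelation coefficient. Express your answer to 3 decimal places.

-0.364

Mean z̄ = (44.6 + 41.9 + 26.4 + 48.4 + 48.3 + 30.6 + 42.9 + 47.2 + 32.9)/9 = 40.3556
Numerator Σ_{t=1}^{8}(z_t−z̄)(z_{t+1}−z̄) = -199.2931
Denominator Σ(z_t−z̄)² = 547.0622
r_1 = -199.2931 / 547.0622 = -0.364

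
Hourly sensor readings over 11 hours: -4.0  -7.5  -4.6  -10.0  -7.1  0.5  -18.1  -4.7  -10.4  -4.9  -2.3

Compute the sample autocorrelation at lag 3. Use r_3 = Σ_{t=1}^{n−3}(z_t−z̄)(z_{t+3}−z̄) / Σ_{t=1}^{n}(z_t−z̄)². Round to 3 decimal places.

Mean z̄ = (-4.0 − 7.5 − 4.6 − 10.0 − 7.1 + 0.5 − 18.1 − 4.7 − 10.4 − 4.9 − 2.3)/11 = -6.6455
Numerator Σ_{t=1}^{8}(z_t−z̄)(z_{t+3}−z̄) = 5.3029
Denominator Σ(z_t−z̄)² = 245.4473
r_3 = 5.3029 / 245.4473 = 0.022

0.022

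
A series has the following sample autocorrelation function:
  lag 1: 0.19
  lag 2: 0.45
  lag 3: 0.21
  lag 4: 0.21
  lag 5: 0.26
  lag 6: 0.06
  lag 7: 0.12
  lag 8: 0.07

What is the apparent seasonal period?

The largest autocorrelation is r_2 = 0.45; the remaining lags stay at or below 0.26.
The dominant spike at lag 2 indicates a seasonal period of 2.

2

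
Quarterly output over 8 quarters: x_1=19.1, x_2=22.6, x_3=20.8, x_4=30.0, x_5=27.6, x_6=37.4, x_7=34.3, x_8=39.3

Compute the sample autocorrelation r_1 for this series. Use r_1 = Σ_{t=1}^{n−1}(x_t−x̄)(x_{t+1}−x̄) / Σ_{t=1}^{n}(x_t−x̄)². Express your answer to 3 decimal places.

0.467

Mean x̄ = (19.1 + 22.6 + 20.8 + 30.0 + 27.6 + 37.4 + 34.3 + 39.3)/8 = 28.8875
Numerator Σ_{t=1}^{7}(x_t−x̄)(x_{t+1}−x̄) = 193.4311
Denominator Σ(x_t−x̄)² = 413.8088
r_1 = 193.4311 / 413.8088 = 0.467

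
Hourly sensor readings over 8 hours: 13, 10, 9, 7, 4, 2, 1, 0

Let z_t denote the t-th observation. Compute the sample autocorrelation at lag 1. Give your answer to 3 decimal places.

0.631

Mean z̄ = (13 + 10 + 9 + 7 + 4 + 2 + 1 + 0)/8 = 5.7500
Deviations from mean: 7.2500, 4.2500, 3.2500, 1.2500, -1.7500, -3.7500, -4.7500, -5.7500
Σ(z_t−z̄)(z_{t+1}−z̄) = (30.8125) + (13.8125) + (4.0625) + (-2.1875) + (6.5625) + (17.8125) + (27.3125) = 98.1875
Denominator Σ(z_t−z̄)² = 155.5000
r_1 = 98.1875 / 155.5000 = 0.631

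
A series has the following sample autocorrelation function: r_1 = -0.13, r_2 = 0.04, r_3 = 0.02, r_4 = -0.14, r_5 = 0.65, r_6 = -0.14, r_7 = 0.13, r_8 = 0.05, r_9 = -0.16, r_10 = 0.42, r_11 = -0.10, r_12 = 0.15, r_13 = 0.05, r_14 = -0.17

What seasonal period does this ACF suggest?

5

The largest autocorrelation is r_5 = 0.65, with a weaker echo at lag 10 (0.42); the remaining lags stay at or below 0.15.
The dominant spike at lag 5 indicates a seasonal period of 5.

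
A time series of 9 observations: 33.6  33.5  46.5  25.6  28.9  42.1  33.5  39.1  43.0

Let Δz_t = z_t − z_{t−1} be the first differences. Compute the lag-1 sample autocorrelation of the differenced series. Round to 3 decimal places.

First differences Δz: -0.1, 13.0, -20.9, 3.3, 13.2, -8.6, 5.6, 3.9
Mean of differences = 1.1750
Numerator Σ(Δz_t−Δz̄)(Δz_{t+1}−Δz̄) = -446.2106
Denominator Σ(Δz_t−Δz̄)² = 900.4350
r_1(Δz) = -446.2106 / 900.4350 = -0.496

-0.496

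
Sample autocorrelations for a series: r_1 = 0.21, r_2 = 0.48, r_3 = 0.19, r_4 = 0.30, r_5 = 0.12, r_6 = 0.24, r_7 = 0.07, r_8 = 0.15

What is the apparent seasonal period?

2

The largest autocorrelation is r_2 = 0.48, with weaker echoes at lags 4 (0.30) and 6 (0.24); the remaining lags stay at or below 0.21.
The dominant spike at lag 2 indicates a seasonal period of 2.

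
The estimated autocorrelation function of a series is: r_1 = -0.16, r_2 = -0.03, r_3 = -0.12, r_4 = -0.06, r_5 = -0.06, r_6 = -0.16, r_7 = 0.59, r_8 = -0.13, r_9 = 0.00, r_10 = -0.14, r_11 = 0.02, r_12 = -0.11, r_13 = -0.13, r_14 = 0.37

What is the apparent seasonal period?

The largest autocorrelation is r_7 = 0.59, with a weaker echo at lag 14 (0.37); the remaining lags stay at or below 0.02.
The dominant spike at lag 7 indicates a seasonal period of 7.

7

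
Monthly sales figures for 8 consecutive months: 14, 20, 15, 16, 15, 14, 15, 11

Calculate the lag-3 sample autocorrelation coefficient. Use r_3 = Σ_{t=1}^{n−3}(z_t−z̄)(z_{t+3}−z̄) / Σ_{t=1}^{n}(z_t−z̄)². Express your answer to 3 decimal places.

-0.023

Mean z̄ = (14 + 20 + 15 + 16 + 15 + 14 + 15 + 11)/8 = 15.0000
Deviations from mean: -1.0000, 5.0000, 0.0000, 1.0000, 0.0000, -1.0000, 0.0000, -4.0000
Σ(z_t−z̄)(z_{t+3}−z̄) = (-1.0000) + (0.0000) + (0.0000) + (0.0000) + (0.0000) = -1.0000
Denominator Σ(z_t−z̄)² = 44.0000
r_3 = -1.0000 / 44.0000 = -0.023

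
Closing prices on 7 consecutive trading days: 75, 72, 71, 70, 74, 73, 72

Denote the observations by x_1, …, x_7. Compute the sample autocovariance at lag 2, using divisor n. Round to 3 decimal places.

Mean x̄ = (75 + 72 + 71 + 70 + 74 + 73 + 72)/7 = 72.4286
Σ_{t=1}^{5}(x_t−x̄)(x_{t+2}−x̄) = -6.9388
γ_2 = -6.9388 / 7 = -0.991

-0.991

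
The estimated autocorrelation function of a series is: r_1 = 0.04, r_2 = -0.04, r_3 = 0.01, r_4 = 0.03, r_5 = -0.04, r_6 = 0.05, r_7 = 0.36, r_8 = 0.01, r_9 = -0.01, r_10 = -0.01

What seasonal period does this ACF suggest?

The largest autocorrelation is r_7 = 0.36; the remaining lags stay at or below 0.05.
The dominant spike at lag 7 indicates a seasonal period of 7.

7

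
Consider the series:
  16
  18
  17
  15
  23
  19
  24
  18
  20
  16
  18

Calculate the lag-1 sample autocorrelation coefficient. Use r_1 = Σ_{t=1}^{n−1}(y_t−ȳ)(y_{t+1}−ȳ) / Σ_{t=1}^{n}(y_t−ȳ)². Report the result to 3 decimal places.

Mean ȳ = (16 + 18 + 17 + 15 + 23 + 19 + 24 + 18 + 20 + 16 + 18)/11 = 18.5455
Numerator Σ_{t=1}^{10}(y_t−ȳ)(y_{t+1}−ȳ) = -9.6612
Denominator Σ(y_t−ȳ)² = 80.7273
r_1 = -9.6612 / 80.7273 = -0.120

-0.120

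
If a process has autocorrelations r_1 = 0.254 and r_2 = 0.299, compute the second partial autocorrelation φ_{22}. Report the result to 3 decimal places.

φ_{22} = (r_2 − r_1²) / (1 − r_1²)
r_1² = (0.254)² = 0.064516
Numerator = 0.299 − 0.0645 = 0.2345; denominator = 1 − 0.0645 = 0.9355
φ_{22} = 0.2345 / 0.9355 = 0.251

0.251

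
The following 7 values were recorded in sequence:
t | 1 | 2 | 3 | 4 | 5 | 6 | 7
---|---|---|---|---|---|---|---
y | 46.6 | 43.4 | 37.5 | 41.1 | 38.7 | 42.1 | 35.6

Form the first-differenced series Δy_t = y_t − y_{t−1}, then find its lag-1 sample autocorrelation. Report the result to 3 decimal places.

-0.483

First differences Δy: -3.2, -5.9, 3.6, -2.4, 3.4, -6.5
Mean of differences = -1.8333
Numerator Σ(Δy_t−Δȳ)(Δy_{t+1}−Δȳ) = -47.0044
Denominator Σ(Δy_t−Δȳ)² = 97.4133
r_1(Δy) = -47.0044 / 97.4133 = -0.483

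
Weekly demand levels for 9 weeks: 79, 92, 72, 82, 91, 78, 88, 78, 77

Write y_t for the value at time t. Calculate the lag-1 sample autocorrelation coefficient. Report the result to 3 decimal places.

Mean ȳ = (79 + 92 + 72 + 82 + 91 + 78 + 88 + 78 + 77)/9 = 81.8889
Numerator Σ_{t=1}^{8}(y_t−ȳ)(y_{t+1}−ȳ) = -193.2346
Denominator Σ(y_t−ȳ)² = 382.8889
r_1 = -193.2346 / 382.8889 = -0.505

-0.505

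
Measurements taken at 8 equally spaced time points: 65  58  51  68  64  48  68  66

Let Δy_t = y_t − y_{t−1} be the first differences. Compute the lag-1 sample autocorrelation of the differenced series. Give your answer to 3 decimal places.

First differences Δy: -7, -7, 17, -4, -16, 20, -2
Mean of differences = 0.1429
Numerator Σ(Δy_t−Δȳ)(Δy_{t+1}−Δȳ) = -435.4490
Denominator Σ(Δy_t−Δȳ)² = 1062.8571
r_1(Δy) = -435.4490 / 1062.8571 = -0.410

-0.410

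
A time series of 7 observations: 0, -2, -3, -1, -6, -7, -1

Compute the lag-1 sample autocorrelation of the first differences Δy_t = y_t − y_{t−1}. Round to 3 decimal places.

First differences Δy: -2, -1, 2, -5, -1, 6
Mean of differences = -0.1667
Numerator Σ(Δy_t−Δȳ)(Δy_{t+1}−Δȳ) = -11.8611
Denominator Σ(Δy_t−Δȳ)² = 70.8333
r_1(Δy) = -11.8611 / 70.8333 = -0.167

-0.167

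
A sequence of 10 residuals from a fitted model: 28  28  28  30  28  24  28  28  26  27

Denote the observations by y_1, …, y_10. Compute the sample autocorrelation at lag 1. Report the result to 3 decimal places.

Mean ȳ = (28 + 28 + 28 + 30 + 28 + 24 + 28 + 28 + 26 + 27)/10 = 27.5000
Numerator Σ_{t=1}^{9}(y_t−ȳ)(y_{t+1}−ȳ) = -0.2500
Denominator Σ(y_t−ȳ)² = 22.5000
r_1 = -0.2500 / 22.5000 = -0.011

-0.011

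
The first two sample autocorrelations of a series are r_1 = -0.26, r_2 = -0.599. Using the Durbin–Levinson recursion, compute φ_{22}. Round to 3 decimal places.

-0.715

φ_{22} = (r_2 − r_1²) / (1 − r_1²)
r_1² = (-0.26)² = 0.0676
Numerator = -0.599 − 0.0676 = -0.6666; denominator = 1 − 0.0676 = 0.9324
φ_{22} = -0.6666 / 0.9324 = -0.715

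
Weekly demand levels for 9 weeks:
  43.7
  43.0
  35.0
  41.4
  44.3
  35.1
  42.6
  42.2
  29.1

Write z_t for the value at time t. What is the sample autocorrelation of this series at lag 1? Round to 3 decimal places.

Mean z̄ = (43.7 + 43.0 + 35.0 + 41.4 + 44.3 + 35.1 + 42.6 + 42.2 + 29.1)/9 = 39.6000
Numerator Σ_{t=1}^{8}(z_t−z̄)(z_{t+1}−z̄) = -55.6700
Denominator Σ(z_t−z̄)² = 221.1200
r_1 = -55.6700 / 221.1200 = -0.252

-0.252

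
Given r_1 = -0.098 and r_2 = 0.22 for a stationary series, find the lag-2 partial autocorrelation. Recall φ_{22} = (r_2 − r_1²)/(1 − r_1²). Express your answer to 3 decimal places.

φ_{22} = (r_2 − r_1²) / (1 − r_1²)
r_1² = (-0.098)² = 0.009604
Numerator = 0.22 − 0.0096 = 0.2104; denominator = 1 − 0.0096 = 0.9904
φ_{22} = 0.2104 / 0.9904 = 0.212

0.212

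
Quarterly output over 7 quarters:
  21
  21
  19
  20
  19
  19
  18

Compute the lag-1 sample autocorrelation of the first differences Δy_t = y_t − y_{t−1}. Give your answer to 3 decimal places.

-0.773

First differences Δy: 0, -2, 1, -1, 0, -1
Mean of differences = -0.5000
Numerator Σ(Δy_t−Δȳ)(Δy_{t+1}−Δȳ) = -4.2500
Denominator Σ(Δy_t−Δȳ)² = 5.5000
r_1(Δy) = -4.2500 / 5.5000 = -0.773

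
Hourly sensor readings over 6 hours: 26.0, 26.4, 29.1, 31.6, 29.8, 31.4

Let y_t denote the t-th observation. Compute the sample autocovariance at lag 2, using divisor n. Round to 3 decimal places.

Mean ȳ = (26.0 + 26.4 + 29.1 + 31.6 + 29.8 + 31.4)/6 = 29.0500
Deviations: -3.0500, -2.6500, 0.0500, 2.5500, 0.7500, 2.3500
Σ_{t=1}^{4}(y_t−ȳ)(y_{t+2}−ȳ) = -0.8800
γ_2 = -0.8800 / 6 = -0.147

-0.147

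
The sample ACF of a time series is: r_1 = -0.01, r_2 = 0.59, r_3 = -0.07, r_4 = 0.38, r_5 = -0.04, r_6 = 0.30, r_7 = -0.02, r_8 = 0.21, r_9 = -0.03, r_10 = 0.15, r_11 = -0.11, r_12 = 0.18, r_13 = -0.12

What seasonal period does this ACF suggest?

2

The largest autocorrelation is r_2 = 0.59, with weaker echoes at lags 4 (0.38), 6 (0.30), 8 (0.21), 10 (0.15) and 12 (0.18); the remaining lags stay at or below -0.01.
The dominant spike at lag 2 indicates a seasonal period of 2.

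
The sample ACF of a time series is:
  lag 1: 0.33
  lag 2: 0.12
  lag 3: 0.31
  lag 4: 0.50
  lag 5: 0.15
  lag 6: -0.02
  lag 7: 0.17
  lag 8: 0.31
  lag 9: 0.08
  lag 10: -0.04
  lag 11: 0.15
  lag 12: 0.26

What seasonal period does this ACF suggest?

The largest autocorrelation is r_4 = 0.50; the remaining lags stay at or below 0.33. The elevated value at lag 1 (0.33), dropping to 0.12 at lag 2, reflects decaying short-term dependence rather than seasonality.
The dominant spike at lag 4 indicates a seasonal period of 4.

4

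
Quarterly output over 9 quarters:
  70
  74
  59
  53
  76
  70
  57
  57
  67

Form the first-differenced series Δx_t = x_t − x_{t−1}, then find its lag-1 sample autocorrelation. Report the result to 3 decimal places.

First differences Δx: 4, -15, -6, 23, -6, -13, 0, 10
Mean of differences = -0.3750
Numerator Σ(Δx_t−Δx̄)(Δx_{t+1}−Δx̄) = -174.5156
Denominator Σ(Δx_t−Δx̄)² = 1109.8750
r_1(Δx) = -174.5156 / 1109.8750 = -0.157

-0.157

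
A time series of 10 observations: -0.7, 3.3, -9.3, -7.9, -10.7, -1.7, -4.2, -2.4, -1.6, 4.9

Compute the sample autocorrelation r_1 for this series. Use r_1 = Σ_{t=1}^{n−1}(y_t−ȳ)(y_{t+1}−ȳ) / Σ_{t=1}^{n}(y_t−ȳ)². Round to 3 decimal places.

Mean ȳ = (-0.7 + 3.3 − 9.3 − 7.9 − 10.7 − 1.7 − 4.2 − 2.4 − 1.6 + 4.9)/10 = -3.0300
Numerator Σ_{t=1}^{9}(y_t−ȳ)(y_{t+1}−ȳ) = 42.6941
Denominator Σ(y_t−ȳ)² = 235.8210
r_1 = 42.6941 / 235.8210 = 0.181

0.181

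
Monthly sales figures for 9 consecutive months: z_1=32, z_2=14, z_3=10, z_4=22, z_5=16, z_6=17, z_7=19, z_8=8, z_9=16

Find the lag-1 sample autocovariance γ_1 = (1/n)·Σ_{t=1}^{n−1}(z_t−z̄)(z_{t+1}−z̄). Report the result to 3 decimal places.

Mean z̄ = (32 + 14 + 10 + 22 + 16 + 17 + 19 + 8 + 16)/9 = 17.1111
Σ_{t=1}^{8}(z_t−z̄)(z_{t+1}−z̄) = -71.5679
γ_1 = -71.5679 / 9 = -7.952

-7.952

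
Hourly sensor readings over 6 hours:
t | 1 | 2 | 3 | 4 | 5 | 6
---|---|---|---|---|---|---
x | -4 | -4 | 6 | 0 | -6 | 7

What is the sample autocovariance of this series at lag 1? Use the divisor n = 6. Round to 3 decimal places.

Mean x̄ = (-4 − 4 + 6 + 0 − 6 + 7)/6 = -0.1667
Deviations: -3.8333, -3.8333, 6.1667, 0.1667, -5.8333, 7.1667
Σ_{t=1}^{5}(x_t−x̄)(x_{t+1}−x̄) = -50.6944
γ_1 = -50.6944 / 6 = -8.449

-8.449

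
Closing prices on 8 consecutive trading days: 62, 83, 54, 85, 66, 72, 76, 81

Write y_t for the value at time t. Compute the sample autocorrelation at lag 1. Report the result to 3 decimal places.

-0.692

Mean ȳ = (62 + 83 + 54 + 85 + 66 + 72 + 76 + 81)/8 = 72.3750
Deviations from mean: -10.3750, 10.6250, -18.3750, 12.6250, -6.3750, -0.3750, 3.6250, 8.6250
Σ(y_t−ȳ)(y_{t+1}−ȳ) = (-110.2344) + (-195.2344) + (-231.9844) + (-80.4844) + (2.3906) + (-1.3594) + (31.2656) = -585.6406
Denominator Σ(y_t−ȳ)² = 845.8750
r_1 = -585.6406 / 845.8750 = -0.692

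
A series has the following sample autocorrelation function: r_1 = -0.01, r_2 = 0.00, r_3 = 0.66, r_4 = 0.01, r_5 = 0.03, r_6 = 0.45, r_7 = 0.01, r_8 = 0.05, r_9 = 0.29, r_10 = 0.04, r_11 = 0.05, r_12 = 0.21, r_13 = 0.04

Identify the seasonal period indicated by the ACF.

3

The largest autocorrelation is r_3 = 0.66, with weaker echoes at lags 6 (0.45), 9 (0.29) and 12 (0.21); the remaining lags stay at or below 0.05.
The dominant spike at lag 3 indicates a seasonal period of 3.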